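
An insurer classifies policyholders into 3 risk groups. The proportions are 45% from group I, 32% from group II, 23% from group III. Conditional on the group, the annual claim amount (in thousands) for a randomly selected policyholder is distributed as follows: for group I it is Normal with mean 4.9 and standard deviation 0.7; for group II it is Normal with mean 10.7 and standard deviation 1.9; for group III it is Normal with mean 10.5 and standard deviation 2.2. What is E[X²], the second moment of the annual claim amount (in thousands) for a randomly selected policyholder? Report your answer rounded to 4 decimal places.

75.2877

For each component E[X²] = Var + (mean)², giving I: 24.5; II: 118.1; III: 115.09.
Overall E[X²] = 0.45·24.5 + 0.32·118.1 + 0.23·115.09 = 75.2877.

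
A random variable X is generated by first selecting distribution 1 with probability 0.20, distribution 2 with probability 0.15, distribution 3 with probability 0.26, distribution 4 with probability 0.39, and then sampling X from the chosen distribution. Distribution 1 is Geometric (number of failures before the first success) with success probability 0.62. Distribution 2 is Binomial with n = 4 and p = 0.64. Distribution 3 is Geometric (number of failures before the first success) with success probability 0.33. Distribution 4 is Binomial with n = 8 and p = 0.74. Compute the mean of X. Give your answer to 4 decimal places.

Component means — 1: 0.612903; 2: 2.56; 3: 2.0303; 4: 5.92.
E[X] = 0.2·0.612903 + 0.15·2.56 + 0.26·2.0303 + 0.39·5.92 = 3.34326.

3.3433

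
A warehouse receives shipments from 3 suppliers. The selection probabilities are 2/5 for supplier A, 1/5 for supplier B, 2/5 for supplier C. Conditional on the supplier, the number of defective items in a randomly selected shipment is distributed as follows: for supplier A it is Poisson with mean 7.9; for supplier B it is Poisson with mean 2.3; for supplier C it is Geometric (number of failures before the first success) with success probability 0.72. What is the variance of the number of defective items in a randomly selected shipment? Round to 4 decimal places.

15.6637

Per component, A: μ=7.9, E[X²]=70.31; B: μ=2.3, E[X²]=7.59; C: μ=0.388889, E[X²]=0.691358.
E[X] = 0.4·7.9 + 0.2·2.3 + 0.4·0.388889 = 3.77556.
E[X²] = 0.4·70.31 + 0.2·7.59 + 0.4·0.691358 = 29.9185.
Var(X) = E[X²] − (E[X])² = 29.9185 − 14.2548 = 15.6637.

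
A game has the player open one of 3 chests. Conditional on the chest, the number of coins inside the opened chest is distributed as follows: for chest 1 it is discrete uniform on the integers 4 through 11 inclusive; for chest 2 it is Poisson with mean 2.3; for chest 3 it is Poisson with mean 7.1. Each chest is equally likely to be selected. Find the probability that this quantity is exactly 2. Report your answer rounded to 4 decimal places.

Conditional on each chest, P(X = 2): 1: 0; 2: 0.265185; 3: 0.0207968.
By total probability, P(X = 2) = 0.333333·0 + 0.333333·0.265185 + 0.333333·0.0207968 = 0.0953271.

0.0953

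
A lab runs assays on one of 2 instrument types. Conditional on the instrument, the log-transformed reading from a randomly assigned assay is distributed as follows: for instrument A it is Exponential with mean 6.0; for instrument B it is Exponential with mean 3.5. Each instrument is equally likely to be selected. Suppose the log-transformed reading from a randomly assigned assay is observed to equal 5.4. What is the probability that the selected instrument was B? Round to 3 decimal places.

Likelihoods f(5.4 | ·): A: 0.0677616; B: 0.061077.
Posterior ∝ prior × likelihood. Numerator for B: 0.5·0.061077 = 0.0305385.
Normalizing constant: 0.5·0.0677616 + 0.5·0.061077 = 0.0644193.
P(B | observation) = 0.0305385 / 0.0644193 = 0.474058.

0.474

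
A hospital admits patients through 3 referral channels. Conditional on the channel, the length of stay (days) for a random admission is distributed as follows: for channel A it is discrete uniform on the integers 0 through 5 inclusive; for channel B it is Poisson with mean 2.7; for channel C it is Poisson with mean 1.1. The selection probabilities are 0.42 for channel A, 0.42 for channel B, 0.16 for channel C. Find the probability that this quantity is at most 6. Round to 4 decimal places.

Conditional on each channel, P(X ≤ 6): A: 1; B: 0.979431; C: 0.999851.
By total probability, P(X ≤ 6) = 0.42·1 + 0.42·0.979431 + 0.16·0.999851 = 0.991337.

0.9913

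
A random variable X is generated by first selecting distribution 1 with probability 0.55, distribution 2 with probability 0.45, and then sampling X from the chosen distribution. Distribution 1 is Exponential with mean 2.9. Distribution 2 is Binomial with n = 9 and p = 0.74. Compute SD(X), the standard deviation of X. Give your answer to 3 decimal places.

2.984

Per component, 1: μ=2.9, E[X²]=16.82; 2: μ=6.66, E[X²]=46.0872.
E[X] = 0.55·2.9 + 0.45·6.66 = 4.592.
E[X²] = 0.55·16.82 + 0.45·46.0872 = 29.9902.
Var(X) = E[X²] − (E[X])² = 29.9902 − 21.0865 = 8.90378.
SD(X) = √8.90378 = 2.98392.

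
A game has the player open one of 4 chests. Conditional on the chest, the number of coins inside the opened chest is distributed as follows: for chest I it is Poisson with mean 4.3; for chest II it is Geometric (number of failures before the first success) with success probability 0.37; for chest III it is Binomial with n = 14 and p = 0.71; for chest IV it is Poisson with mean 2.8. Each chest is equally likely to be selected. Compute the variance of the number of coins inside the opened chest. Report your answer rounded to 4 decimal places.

13.6988

Per component, I: μ=4.3, E[X²]=22.79; II: μ=1.7027, E[X²]=7.5011; III: μ=9.94, E[X²]=101.686; IV: μ=2.8, E[X²]=10.64.
E[X] = 0.25·4.3 + 0.25·1.7027 + 0.25·9.94 + 0.25·2.8 = 4.68568.
E[X²] = 0.25·22.79 + 0.25·7.5011 + 0.25·101.686 + 0.25·10.64 = 35.6543.
Var(X) = E[X²] − (E[X])² = 35.6543 − 21.9556 = 13.6988.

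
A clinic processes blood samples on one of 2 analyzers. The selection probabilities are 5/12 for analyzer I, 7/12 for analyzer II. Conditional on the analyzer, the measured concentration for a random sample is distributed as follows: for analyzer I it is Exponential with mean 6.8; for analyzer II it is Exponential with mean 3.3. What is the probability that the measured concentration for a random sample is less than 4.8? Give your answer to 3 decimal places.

Conditional on each analyzer, P(X < 4.8): I: 0.506327; II: 0.766494.
By total probability, P(X < 4.8) = 0.416667·0.506327 + 0.583333·0.766494 = 0.658091.

0.658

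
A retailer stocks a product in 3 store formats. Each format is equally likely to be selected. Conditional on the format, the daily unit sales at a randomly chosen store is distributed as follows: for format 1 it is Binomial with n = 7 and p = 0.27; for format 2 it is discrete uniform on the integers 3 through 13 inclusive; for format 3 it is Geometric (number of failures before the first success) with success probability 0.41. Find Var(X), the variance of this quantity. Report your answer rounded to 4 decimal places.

Per component, 1: μ=1.89, E[X²]=4.9518; 2: μ=8, E[X²]=74; 3: μ=1.43902, E[X²]=5.58061.
E[X] = 0.333333·1.89 + 0.333333·8 + 0.333333·1.43902 = 3.77634.
E[X²] = 0.333333·4.9518 + 0.333333·74 + 0.333333·5.58061 = 28.1775.
Var(X) = E[X²] − (E[X])² = 28.1775 − 14.2608 = 13.9167.

13.9167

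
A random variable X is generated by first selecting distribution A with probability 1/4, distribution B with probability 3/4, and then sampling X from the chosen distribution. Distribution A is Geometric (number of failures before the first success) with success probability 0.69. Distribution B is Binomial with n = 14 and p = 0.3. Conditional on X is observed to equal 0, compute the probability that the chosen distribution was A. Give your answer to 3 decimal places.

Likelihoods P(X=0 | ·): A: 0.69; B: 0.00678223.
Posterior ∝ prior × likelihood. Numerator for A: 0.25·0.69 = 0.1725.
Normalizing constant: 0.25·0.69 + 0.75·0.00678223 = 0.177587.
P(A | observation) = 0.1725 / 0.177587 = 0.971357.

0.971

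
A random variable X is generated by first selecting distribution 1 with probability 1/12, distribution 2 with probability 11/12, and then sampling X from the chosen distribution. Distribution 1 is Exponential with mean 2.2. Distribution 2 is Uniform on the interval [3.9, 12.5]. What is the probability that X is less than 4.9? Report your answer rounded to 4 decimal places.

Conditional on each component, P(X < 4.9): 1: 0.892178; 2: 0.116279.
By total probability, P(X < 4.9) = 0.0833333·0.892178 + 0.916667·0.116279 = 0.180937.

0.1809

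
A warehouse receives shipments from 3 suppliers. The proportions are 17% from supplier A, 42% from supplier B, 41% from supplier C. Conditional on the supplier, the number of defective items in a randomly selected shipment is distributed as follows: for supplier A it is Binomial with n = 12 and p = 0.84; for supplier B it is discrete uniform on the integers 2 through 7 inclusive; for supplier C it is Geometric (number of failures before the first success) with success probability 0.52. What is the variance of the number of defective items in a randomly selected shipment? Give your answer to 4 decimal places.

12.4976

Per component, A: μ=10.08, E[X²]=103.219; B: μ=4.5, E[X²]=23.1667; C: μ=0.923077, E[X²]=2.62722.
E[X] = 0.17·10.08 + 0.42·4.5 + 0.41·0.923077 = 3.98206.
E[X²] = 0.17·103.219 + 0.42·23.1667 + 0.41·2.62722 = 28.3544.
Var(X) = E[X²] − (E[X])² = 28.3544 − 15.8568 = 12.4976.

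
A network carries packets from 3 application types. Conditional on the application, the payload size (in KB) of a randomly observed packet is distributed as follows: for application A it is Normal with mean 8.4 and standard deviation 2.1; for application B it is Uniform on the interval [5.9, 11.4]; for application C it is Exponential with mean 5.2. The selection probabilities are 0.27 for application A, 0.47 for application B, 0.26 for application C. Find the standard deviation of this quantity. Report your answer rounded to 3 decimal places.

3.404

Per component, A: μ=8.4, E[X²]=74.97; B: μ=8.65, E[X²]=77.3433; C: μ=5.2, E[X²]=54.08.
E[X] = 0.27·8.4 + 0.47·8.65 + 0.26·5.2 = 7.6855.
E[X²] = 0.27·74.97 + 0.47·77.3433 + 0.26·54.08 = 70.6541.
Var(X) = E[X²] − (E[X])² = 70.6541 − 59.0669 = 11.5872.
SD(X) = √11.5872 = 3.40399.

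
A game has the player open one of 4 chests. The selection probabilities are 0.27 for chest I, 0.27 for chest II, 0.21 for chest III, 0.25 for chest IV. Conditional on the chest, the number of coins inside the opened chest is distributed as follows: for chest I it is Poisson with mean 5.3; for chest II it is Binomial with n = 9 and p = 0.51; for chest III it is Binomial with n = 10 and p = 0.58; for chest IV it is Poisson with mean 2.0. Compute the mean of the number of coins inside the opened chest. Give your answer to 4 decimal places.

Component means — I: 5.3; II: 4.59; III: 5.8; IV: 2.
E[X] = 0.27·5.3 + 0.27·4.59 + 0.21·5.8 + 0.25·2 = 4.3883.

4.3883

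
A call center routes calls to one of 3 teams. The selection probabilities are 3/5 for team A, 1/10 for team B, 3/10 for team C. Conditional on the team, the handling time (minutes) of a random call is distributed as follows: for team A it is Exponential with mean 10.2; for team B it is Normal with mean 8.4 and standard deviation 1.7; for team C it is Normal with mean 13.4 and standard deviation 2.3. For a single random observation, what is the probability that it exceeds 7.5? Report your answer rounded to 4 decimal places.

Conditional on each team, P(X > 7.5): A: 0.479364; B: 0.70174; C: 0.994844.
By total probability, P(X > 7.5) = 0.6·0.479364 + 0.1·0.70174 + 0.3·0.994844 = 0.656246.

0.6562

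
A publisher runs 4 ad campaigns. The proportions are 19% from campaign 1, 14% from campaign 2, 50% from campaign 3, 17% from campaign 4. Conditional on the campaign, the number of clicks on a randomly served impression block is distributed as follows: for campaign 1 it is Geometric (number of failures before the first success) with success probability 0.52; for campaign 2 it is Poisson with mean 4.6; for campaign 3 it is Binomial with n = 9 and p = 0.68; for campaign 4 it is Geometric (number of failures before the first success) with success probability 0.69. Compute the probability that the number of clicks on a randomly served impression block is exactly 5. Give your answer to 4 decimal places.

Conditional on each campaign, P(X = 5): 1: 0.0132498; 2: 0.172526; 3: 0.192095; 4: 0.00197541.
By total probability, P(X = 5) = 0.19·0.0132498 + 0.14·0.172526 + 0.5·0.192095 + 0.17·0.00197541 = 0.123054.

0.1231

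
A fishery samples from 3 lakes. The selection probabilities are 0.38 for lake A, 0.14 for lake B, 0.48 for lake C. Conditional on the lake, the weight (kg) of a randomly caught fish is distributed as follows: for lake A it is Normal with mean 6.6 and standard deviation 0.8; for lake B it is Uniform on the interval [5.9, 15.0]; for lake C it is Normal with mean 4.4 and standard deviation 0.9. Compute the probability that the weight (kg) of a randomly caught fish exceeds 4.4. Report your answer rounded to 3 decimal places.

0.759

Conditional on each lake, P(X > 4.4): A: 0.99702; B: 1; C: 0.5.
By total probability, P(X > 4.4) = 0.38·0.99702 + 0.14·1 + 0.48·0.5 = 0.758868.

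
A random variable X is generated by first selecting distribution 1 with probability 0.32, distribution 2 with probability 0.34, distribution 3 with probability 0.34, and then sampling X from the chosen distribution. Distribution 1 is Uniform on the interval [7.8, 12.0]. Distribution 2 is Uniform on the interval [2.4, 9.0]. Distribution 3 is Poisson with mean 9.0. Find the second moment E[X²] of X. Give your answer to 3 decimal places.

74.714

For each component E[X²] = Var + (mean)², giving 1: 99.48; 2: 36.12; 3: 90.
Overall E[X²] = 0.32·99.48 + 0.34·36.12 + 0.34·90 = 74.7144.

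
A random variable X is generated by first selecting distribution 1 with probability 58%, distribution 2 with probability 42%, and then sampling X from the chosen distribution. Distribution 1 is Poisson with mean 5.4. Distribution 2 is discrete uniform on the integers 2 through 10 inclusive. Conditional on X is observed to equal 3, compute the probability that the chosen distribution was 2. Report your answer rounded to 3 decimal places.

0.404

Likelihoods P(X=3 | ·): 1: 0.118533; 2: 0.111111.
Posterior ∝ prior × likelihood. Numerator for 2: 0.42·0.111111 = 0.0466667.
Normalizing constant: 0.58·0.118533 + 0.42·0.111111 = 0.115416.
P(2 | observation) = 0.0466667 / 0.115416 = 0.404335.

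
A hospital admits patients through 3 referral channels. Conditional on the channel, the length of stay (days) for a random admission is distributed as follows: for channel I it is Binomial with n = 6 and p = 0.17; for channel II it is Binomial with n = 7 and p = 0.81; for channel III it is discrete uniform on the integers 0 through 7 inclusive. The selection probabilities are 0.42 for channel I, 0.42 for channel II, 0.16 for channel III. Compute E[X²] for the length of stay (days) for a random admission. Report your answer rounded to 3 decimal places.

17.548

For each component E[X²] = Var + (mean)², giving I: 1.887; II: 33.2262; III: 17.5.
Overall E[X²] = 0.42·1.887 + 0.42·33.2262 + 0.16·17.5 = 17.5475.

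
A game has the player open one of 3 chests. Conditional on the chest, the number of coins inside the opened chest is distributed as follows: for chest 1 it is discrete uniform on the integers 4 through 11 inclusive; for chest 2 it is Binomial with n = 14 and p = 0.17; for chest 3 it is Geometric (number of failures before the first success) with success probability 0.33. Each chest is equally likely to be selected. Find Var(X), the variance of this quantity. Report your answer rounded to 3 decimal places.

Per component, 1: μ=7.5, E[X²]=61.5; 2: μ=2.38, E[X²]=7.6398; 3: μ=2.0303, E[X²]=10.2746.
E[X] = 0.333333·7.5 + 0.333333·2.38 + 0.333333·2.0303 = 3.9701.
E[X²] = 0.333333·61.5 + 0.333333·7.6398 + 0.333333·10.2746 = 26.4715.
Var(X) = E[X²] − (E[X])² = 26.4715 − 15.7617 = 10.7098.

10.710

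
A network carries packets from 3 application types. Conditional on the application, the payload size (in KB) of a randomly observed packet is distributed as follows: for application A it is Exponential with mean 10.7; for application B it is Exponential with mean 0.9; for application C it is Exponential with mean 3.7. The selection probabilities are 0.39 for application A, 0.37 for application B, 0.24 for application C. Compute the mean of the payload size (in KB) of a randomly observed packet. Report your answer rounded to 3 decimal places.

Component means — A: 10.7; B: 0.9; C: 3.7.
E[X] = 0.39·10.7 + 0.37·0.9 + 0.24·3.7 = 5.394.

5.394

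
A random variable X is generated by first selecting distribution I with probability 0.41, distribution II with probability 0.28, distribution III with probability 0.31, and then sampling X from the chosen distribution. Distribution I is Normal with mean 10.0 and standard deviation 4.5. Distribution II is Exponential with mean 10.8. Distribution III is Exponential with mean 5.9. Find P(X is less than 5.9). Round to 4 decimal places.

Conditional on each component, P(X < 5.9): I: 0.181118; II: 0.420909; III: 0.632121.
By total probability, P(X < 5.9) = 0.41·0.181118 + 0.28·0.420909 + 0.31·0.632121 = 0.388071.

0.3881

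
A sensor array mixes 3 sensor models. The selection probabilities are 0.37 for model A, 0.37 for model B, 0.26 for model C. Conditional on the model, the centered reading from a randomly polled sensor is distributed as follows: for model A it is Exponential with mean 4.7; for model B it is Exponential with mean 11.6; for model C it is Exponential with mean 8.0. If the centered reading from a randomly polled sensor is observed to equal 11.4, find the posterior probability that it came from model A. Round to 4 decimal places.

0.2606

Likelihoods f(11.4 | ·): A: 0.0188151; B: 0.0322653; C: 0.0300636.
Posterior ∝ prior × likelihood. Numerator for A: 0.37·0.0188151 = 0.00696159.
Normalizing constant: 0.37·0.0188151 + 0.37·0.0322653 + 0.26·0.0300636 = 0.0267163.
P(A | observation) = 0.00696159 / 0.0267163 = 0.260575.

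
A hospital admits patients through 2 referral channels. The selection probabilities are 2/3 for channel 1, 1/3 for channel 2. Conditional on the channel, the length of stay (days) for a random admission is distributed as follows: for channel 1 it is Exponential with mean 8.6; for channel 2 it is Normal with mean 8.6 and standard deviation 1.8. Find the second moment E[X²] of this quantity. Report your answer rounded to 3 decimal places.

For each component E[X²] = Var + (mean)², giving 1: 147.92; 2: 77.2.
Overall E[X²] = 0.666667·147.92 + 0.333333·77.2 = 124.347.

124.347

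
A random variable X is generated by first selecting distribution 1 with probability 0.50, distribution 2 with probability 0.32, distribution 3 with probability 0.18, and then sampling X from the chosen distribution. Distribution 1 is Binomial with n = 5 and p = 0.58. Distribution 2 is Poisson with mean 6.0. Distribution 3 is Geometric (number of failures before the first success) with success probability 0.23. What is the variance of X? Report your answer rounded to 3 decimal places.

7.110

Per component, 1: μ=2.9, E[X²]=9.628; 2: μ=6, E[X²]=42; 3: μ=3.34783, E[X²]=25.7637.
E[X] = 0.5·2.9 + 0.32·6 + 0.18·3.34783 = 3.97261.
E[X²] = 0.5·9.628 + 0.32·42 + 0.18·25.7637 = 22.8915.
Var(X) = E[X²] − (E[X])² = 22.8915 − 15.7816 = 7.10985.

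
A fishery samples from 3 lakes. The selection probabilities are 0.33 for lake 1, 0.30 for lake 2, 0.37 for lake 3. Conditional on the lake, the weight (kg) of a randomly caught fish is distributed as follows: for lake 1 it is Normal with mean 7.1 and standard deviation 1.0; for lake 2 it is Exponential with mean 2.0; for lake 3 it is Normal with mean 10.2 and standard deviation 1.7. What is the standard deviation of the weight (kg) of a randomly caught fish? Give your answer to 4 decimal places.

3.7164

Per component, 1: μ=7.1, E[X²]=51.41; 2: μ=2, E[X²]=8; 3: μ=10.2, E[X²]=106.93.
E[X] = 0.33·7.1 + 0.3·2 + 0.37·10.2 = 6.717.
E[X²] = 0.33·51.41 + 0.3·8 + 0.37·106.93 = 58.9294.
Var(X) = E[X²] − (E[X])² = 58.9294 − 45.1181 = 13.8113.
SD(X) = √13.8113 = 3.71636.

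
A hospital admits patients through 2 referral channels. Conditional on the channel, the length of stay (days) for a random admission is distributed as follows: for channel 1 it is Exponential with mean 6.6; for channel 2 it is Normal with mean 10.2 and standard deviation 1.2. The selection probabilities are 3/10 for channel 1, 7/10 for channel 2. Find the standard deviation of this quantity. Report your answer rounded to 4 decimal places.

Per component, 1: μ=6.6, E[X²]=87.12; 2: μ=10.2, E[X²]=105.48.
E[X] = 0.3·6.6 + 0.7·10.2 = 9.12.
E[X²] = 0.3·87.12 + 0.7·105.48 = 99.972.
Var(X) = E[X²] − (E[X])² = 99.972 − 83.1744 = 16.7976.
SD(X) = √16.7976 = 4.09849.

4.0985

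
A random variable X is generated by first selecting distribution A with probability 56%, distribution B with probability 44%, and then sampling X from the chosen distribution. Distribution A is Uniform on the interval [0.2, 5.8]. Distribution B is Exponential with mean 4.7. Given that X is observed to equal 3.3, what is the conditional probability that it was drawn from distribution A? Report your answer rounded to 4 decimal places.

0.6831

Likelihoods f(3.3 | ·): A: 0.178571; B: 0.105432.
Posterior ∝ prior × likelihood. Numerator for A: 0.56·0.178571 = 0.1.
Normalizing constant: 0.56·0.178571 + 0.44·0.105432 = 0.14639.
P(A | observation) = 0.1 / 0.14639 = 0.683107.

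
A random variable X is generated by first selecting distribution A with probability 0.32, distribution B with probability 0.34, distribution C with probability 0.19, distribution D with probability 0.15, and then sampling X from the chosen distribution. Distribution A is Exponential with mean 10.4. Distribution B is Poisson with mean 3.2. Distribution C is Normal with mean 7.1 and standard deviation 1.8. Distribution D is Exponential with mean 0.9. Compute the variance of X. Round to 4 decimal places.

49.4185

Per component, A: μ=10.4, E[X²]=216.32; B: μ=3.2, E[X²]=13.44; C: μ=7.1, E[X²]=53.65; D: μ=0.9, E[X²]=1.62.
E[X] = 0.32·10.4 + 0.34·3.2 + 0.19·7.1 + 0.15·0.9 = 5.9.
E[X²] = 0.32·216.32 + 0.34·13.44 + 0.19·53.65 + 0.15·1.62 = 84.2285.
Var(X) = E[X²] − (E[X])² = 84.2285 − 34.81 = 49.4185.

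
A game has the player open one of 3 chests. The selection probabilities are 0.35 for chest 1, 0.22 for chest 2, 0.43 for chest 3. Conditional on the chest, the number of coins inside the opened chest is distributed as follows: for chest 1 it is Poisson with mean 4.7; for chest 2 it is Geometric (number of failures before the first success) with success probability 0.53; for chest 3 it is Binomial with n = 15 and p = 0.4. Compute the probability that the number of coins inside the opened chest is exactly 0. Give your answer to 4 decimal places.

Conditional on each chest, P(X = 0): 1: 0.00909528; 2: 0.53; 3: 0.000470185.
By total probability, P(X = 0) = 0.35·0.00909528 + 0.22·0.53 + 0.43·0.000470185 = 0.119986.

0.1200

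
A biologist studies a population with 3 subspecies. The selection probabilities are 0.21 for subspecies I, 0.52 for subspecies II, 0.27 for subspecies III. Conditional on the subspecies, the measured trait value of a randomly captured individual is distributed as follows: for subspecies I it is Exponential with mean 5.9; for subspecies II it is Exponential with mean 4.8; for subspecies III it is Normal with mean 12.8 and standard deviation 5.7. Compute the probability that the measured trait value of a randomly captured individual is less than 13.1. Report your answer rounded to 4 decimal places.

Conditional on each subspecies, P(X < 13.1): I: 0.891428; II: 0.934726; III: 0.520987.
By total probability, P(X < 13.1) = 0.21·0.891428 + 0.52·0.934726 + 0.27·0.520987 = 0.813924.

0.8139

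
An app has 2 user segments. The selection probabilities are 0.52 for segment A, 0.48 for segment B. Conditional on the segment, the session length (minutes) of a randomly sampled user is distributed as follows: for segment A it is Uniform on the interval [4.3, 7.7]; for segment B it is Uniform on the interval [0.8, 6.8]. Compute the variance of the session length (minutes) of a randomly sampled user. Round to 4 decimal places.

Per component, A: μ=6, E[X²]=36.9633; B: μ=3.8, E[X²]=17.44.
E[X] = 0.52·6 + 0.48·3.8 = 4.944.
E[X²] = 0.52·36.9633 + 0.48·17.44 = 27.5921.
Var(X) = E[X²] − (E[X])² = 27.5921 − 24.4431 = 3.149.

3.1490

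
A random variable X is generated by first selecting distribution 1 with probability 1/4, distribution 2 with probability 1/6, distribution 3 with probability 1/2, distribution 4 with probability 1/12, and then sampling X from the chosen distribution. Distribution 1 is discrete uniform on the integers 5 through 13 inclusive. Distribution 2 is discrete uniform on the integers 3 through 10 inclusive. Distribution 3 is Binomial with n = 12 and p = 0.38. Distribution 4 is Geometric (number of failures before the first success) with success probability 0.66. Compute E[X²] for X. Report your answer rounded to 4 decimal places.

For each component E[X²] = Var + (mean)², giving 1: 87.6667; 2: 47.5; 3: 23.6208; 4: 1.04591.
Overall E[X²] = 0.25·87.6667 + 0.166667·47.5 + 0.5·23.6208 + 0.0833333·1.04591 = 41.7309.

41.7309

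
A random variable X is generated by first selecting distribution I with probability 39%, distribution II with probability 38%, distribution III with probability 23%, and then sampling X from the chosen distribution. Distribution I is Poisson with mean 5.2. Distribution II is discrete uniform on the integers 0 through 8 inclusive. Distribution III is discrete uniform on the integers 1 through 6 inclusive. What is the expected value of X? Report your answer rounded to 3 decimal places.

4.353

Component means — I: 5.2; II: 4; III: 3.5.
E[X] = 0.39·5.2 + 0.38·4 + 0.23·3.5 = 4.353.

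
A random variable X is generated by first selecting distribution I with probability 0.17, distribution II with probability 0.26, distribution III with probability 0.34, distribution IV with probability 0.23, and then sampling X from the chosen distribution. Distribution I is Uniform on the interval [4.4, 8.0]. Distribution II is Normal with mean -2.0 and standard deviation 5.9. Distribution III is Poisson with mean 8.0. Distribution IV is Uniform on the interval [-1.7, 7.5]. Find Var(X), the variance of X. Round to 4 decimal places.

Per component, I: μ=6.2, E[X²]=39.52; II: μ=-2, E[X²]=38.81; III: μ=8, E[X²]=72; IV: μ=2.9, E[X²]=15.4633.
E[X] = 0.17·6.2 + 0.26·-2 + 0.34·8 + 0.23·2.9 = 3.921.
E[X²] = 0.17·39.52 + 0.26·38.81 + 0.34·72 + 0.23·15.4633 = 44.8456.
Var(X) = E[X²] − (E[X])² = 44.8456 − 15.3742 = 29.4713.

29.4713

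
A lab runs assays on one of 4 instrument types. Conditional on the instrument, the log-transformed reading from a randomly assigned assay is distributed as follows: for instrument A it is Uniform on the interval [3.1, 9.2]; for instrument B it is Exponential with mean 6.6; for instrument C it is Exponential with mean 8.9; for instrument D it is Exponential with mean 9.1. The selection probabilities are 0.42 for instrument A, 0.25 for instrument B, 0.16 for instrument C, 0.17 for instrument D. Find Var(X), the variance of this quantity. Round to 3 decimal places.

Per component, A: μ=6.15, E[X²]=40.9233; B: μ=6.6, E[X²]=87.12; C: μ=8.9, E[X²]=158.42; D: μ=9.1, E[X²]=165.62.
E[X] = 0.42·6.15 + 0.25·6.6 + 0.16·8.9 + 0.17·9.1 = 7.204.
E[X²] = 0.42·40.9233 + 0.25·87.12 + 0.16·158.42 + 0.17·165.62 = 92.4704.
Var(X) = E[X²] − (E[X])² = 92.4704 − 51.8976 = 40.5728.

40.573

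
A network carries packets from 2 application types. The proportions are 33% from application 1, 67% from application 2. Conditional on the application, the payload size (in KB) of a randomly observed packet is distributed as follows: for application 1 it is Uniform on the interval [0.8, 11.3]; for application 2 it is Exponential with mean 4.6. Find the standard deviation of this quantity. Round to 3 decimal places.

4.204

Per component, 1: μ=6.05, E[X²]=45.79; 2: μ=4.6, E[X²]=42.32.
E[X] = 0.33·6.05 + 0.67·4.6 = 5.0785.
E[X²] = 0.33·45.79 + 0.67·42.32 = 43.4651.
Var(X) = E[X²] − (E[X])² = 43.4651 − 25.7912 = 17.6739.
SD(X) = √17.6739 = 4.20404.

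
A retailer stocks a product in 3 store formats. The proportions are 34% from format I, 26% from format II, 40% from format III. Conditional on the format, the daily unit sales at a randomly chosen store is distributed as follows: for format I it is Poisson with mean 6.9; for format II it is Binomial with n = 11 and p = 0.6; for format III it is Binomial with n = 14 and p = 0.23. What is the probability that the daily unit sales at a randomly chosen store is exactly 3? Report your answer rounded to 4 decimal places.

Conditional on each format, P(X = 3): I: 0.0551778; II: 0.023357; III: 0.249852.
By total probability, P(X = 3) = 0.34·0.0551778 + 0.26·0.023357 + 0.4·0.249852 = 0.124774.

0.1248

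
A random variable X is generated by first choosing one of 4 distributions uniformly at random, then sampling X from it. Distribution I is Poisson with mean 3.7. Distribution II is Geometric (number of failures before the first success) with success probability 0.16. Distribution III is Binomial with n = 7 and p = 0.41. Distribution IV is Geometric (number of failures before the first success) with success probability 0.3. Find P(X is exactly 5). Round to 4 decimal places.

Conditional on each component, P(X = 5): I: 0.142869; II: 0.0669139; III: 0.084692; IV: 0.050421.
By total probability, P(X = 5) = 0.25·0.142869 + 0.25·0.0669139 + 0.25·0.084692 + 0.25·0.050421 = 0.086224.

0.0862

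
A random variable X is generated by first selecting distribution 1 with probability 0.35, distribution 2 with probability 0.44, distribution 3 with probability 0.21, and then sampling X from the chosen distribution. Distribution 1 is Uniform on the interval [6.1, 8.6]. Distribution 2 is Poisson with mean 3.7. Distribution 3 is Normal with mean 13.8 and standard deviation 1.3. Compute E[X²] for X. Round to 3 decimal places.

67.089

For each component E[X²] = Var + (mean)², giving 1: 54.5433; 2: 17.39; 3: 192.13.
Overall E[X²] = 0.35·54.5433 + 0.44·17.39 + 0.21·192.13 = 67.0891.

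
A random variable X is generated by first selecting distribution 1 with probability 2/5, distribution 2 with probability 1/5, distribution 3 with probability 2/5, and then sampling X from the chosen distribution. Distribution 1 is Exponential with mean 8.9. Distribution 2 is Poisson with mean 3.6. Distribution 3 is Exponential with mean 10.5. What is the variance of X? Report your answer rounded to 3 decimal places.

Per component, 1: μ=8.9, E[X²]=158.42; 2: μ=3.6, E[X²]=16.56; 3: μ=10.5, E[X²]=220.5.
E[X] = 0.4·8.9 + 0.2·3.6 + 0.4·10.5 = 8.48.
E[X²] = 0.4·158.42 + 0.2·16.56 + 0.4·220.5 = 154.88.
Var(X) = E[X²] − (E[X])² = 154.88 − 71.9104 = 82.9696.

82.970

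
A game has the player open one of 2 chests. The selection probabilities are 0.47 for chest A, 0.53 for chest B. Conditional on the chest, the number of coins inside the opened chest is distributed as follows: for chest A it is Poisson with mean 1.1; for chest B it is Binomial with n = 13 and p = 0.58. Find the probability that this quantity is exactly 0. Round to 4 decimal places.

0.1565

Conditional on each chest, P(X = 0): A: 0.332871; B: 1.26544e-05.
By total probability, P(X = 0) = 0.47·0.332871 + 0.53·1.26544e-05 = 0.156456.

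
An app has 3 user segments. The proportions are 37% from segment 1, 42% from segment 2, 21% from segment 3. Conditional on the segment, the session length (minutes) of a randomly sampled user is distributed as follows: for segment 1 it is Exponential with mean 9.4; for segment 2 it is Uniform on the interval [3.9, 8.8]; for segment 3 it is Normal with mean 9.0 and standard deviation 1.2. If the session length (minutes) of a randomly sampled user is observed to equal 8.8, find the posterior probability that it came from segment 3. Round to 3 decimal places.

Likelihoods f(8.8 | ·): 1: 0.0417156; 2: 0.204082; 3: 0.327866.
Posterior ∝ prior × likelihood. Numerator for 3: 0.21·0.327866 = 0.068852.
Normalizing constant: 0.37·0.0417156 + 0.42·0.204082 + 0.21·0.327866 = 0.170001.
P(3 | observation) = 0.068852 / 0.170001 = 0.405009.

0.405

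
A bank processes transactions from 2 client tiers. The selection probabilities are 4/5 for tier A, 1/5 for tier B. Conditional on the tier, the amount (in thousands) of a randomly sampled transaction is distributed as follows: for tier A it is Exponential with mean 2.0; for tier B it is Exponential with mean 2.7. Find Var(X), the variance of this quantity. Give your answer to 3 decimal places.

Per component, A: μ=2, E[X²]=8; B: μ=2.7, E[X²]=14.58.
E[X] = 0.8·2 + 0.2·2.7 = 2.14.
E[X²] = 0.8·8 + 0.2·14.58 = 9.316.
Var(X) = E[X²] − (E[X])² = 9.316 − 4.5796 = 4.7364.

4.736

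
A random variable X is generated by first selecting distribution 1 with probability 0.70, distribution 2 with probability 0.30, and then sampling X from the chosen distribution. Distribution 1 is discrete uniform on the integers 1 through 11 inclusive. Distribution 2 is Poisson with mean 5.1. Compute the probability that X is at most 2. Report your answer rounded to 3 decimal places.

0.162

Conditional on each component, P(X ≤ 2): 1: 0.181818; 2: 0.116478.
By total probability, P(X ≤ 2) = 0.7·0.181818 + 0.3·0.116478 = 0.162216.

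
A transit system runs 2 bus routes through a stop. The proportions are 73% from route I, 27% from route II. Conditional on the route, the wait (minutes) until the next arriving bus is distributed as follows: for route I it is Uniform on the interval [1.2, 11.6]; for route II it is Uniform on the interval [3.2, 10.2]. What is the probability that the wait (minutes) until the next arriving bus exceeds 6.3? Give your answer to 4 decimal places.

0.5224

Conditional on each route, P(X > 6.3): I: 0.509615; II: 0.557143.
By total probability, P(X > 6.3) = 0.73·0.509615 + 0.27·0.557143 = 0.522448.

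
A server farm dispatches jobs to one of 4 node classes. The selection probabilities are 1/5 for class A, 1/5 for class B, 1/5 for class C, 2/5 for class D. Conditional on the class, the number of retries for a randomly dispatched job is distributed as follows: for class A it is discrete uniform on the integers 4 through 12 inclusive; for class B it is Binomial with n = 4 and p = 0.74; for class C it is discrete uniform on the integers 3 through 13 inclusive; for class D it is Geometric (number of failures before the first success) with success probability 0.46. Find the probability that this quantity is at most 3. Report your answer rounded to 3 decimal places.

Conditional on each class, P(X ≤ 3): A: 0; B: 0.700134; C: 0.0909091; D: 0.914969.
By total probability, P(X ≤ 3) = 0.2·0 + 0.2·0.700134 + 0.2·0.0909091 + 0.4·0.914969 = 0.524196.

0.524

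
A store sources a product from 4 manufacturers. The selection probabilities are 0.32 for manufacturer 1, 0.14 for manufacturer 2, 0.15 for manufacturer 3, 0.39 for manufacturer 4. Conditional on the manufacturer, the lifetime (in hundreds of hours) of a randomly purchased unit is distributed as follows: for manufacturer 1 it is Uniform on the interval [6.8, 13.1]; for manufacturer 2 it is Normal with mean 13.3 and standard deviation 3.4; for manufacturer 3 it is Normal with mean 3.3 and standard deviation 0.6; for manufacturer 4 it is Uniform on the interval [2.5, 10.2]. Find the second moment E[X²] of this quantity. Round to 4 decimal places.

78.4624

For each component E[X²] = Var + (mean)², giving 1: 102.31; 2: 188.45; 3: 11.25; 4: 45.2633.
Overall E[X²] = 0.32·102.31 + 0.14·188.45 + 0.15·11.25 + 0.39·45.2633 = 78.4624.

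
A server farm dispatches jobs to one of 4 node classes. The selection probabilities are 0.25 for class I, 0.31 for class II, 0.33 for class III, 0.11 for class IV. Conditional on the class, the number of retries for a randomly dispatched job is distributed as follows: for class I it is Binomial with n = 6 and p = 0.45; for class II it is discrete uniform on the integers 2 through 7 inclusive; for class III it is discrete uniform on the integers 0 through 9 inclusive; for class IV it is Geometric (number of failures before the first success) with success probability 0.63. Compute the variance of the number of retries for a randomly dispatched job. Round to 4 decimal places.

Per component, I: μ=2.7, E[X²]=8.775; II: μ=4.5, E[X²]=23.1667; III: μ=4.5, E[X²]=28.5; IV: μ=0.587302, E[X²]=1.27715.
E[X] = 0.25·2.7 + 0.31·4.5 + 0.33·4.5 + 0.11·0.587302 = 3.6196.
E[X²] = 0.25·8.775 + 0.31·23.1667 + 0.33·28.5 + 0.11·1.27715 = 18.9209.
Var(X) = E[X²] − (E[X])² = 18.9209 − 13.1015 = 5.81938.

5.8194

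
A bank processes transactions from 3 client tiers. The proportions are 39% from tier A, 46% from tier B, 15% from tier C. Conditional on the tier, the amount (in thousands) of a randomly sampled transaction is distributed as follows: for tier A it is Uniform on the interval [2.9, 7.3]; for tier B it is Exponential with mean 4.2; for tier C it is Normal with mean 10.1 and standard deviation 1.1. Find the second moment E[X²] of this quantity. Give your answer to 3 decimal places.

42.485

For each component E[X²] = Var + (mean)², giving A: 27.6233; B: 35.28; C: 103.22.
Overall E[X²] = 0.39·27.6233 + 0.46·35.28 + 0.15·103.22 = 42.4849.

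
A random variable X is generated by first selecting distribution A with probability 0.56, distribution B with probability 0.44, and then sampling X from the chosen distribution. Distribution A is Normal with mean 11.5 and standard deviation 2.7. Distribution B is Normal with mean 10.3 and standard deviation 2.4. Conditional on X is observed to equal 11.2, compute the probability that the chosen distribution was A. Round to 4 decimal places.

0.5467

Likelihoods f(11.2 | ·): A: 0.146847; B: 0.15494.
Posterior ∝ prior × likelihood. Numerator for A: 0.56·0.146847 = 0.0822344.
Normalizing constant: 0.56·0.146847 + 0.44·0.15494 = 0.150408.
P(A | observation) = 0.0822344 / 0.150408 = 0.546743.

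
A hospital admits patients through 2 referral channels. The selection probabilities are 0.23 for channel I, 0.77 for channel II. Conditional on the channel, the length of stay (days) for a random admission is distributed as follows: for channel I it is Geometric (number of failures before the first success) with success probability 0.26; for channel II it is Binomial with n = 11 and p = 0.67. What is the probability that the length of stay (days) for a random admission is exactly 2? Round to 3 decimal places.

0.034

Conditional on each channel, P(X = 2): I: 0.142376; II: 0.00114588.
By total probability, P(X = 2) = 0.23·0.142376 + 0.77·0.00114588 = 0.0336288.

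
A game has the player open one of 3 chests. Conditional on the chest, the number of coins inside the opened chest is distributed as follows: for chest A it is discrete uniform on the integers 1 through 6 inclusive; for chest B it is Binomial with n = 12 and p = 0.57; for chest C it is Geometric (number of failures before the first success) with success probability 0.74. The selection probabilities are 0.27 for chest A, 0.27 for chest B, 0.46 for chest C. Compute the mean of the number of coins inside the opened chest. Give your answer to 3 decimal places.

Component means — A: 3.5; B: 6.84; C: 0.351351.
E[X] = 0.27·3.5 + 0.27·6.84 + 0.46·0.351351 = 2.95342.

2.953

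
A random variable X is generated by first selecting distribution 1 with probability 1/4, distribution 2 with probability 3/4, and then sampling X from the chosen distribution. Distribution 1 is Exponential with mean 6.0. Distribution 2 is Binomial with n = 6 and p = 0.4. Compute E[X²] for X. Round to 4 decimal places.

23.4000

For each component E[X²] = Var + (mean)², giving 1: 72; 2: 7.2.
Overall E[X²] = 0.25·72 + 0.75·7.2 = 23.4.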